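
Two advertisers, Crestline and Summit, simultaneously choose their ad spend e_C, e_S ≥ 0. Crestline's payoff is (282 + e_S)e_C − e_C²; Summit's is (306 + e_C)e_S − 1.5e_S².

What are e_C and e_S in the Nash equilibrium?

230.4, 178.8

Expanding Crestline's payoff: 282e_C + e_Se_C − e_C².
∂π/∂e_C = 282 + e_S − 2e_C = 0, so e_C = 141 + 0.5e_S.
Likewise for Summit: e_S = 102 + (1/3)e_C.
Substituting the second reaction function into the first: e_C = 141 + 0.5(102 + (1/3)e_C), which gives (5/6)e_C = 192 ⇒ e_C = 230.4.
Then e_S = 102 + (1/3)·230.4 = 178.8.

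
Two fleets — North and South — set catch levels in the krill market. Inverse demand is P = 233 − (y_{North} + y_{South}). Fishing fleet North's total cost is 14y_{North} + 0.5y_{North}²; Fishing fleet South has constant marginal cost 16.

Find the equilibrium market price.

Fishing fleet North's profit: π = y_{North}(233 − (y_{North} + y_{South})) − 14y_{North} − 0.5y_{North}².
∂π/∂y_{North} = 219 − 3y_{North} − y_{South} = 0, so y_{North} = 73 − (1/3)y_{South}.
For South: ∂π/∂y_{South} = 217 − 2y_{South} − y_{North} = 0 ⇒ y_{South} = 108.5 − 0.5y_{North}.
Solving the two reaction functions simultaneously: (1 − (−1/3)(−0.5))y_{North} = 73 − (1/3)·108.5, so (5/6)y_{North} = 221/6 and y_{North} = 44.2.
Then y_{South} = 108.5 − 0.5·44.2 = 86.4.
Equilibrium price: P = 233 − 130.6 = 102.4.

102.4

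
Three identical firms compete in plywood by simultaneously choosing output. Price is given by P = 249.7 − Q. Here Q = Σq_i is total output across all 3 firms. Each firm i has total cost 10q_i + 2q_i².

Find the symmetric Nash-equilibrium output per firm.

29.9625

A representative firm's profit is π_i = q_i(249.7 − Q) − 10q_i − 2q_i², with Q = q_i + Σ_{j≠i} q_j.
First-order condition: 239.7 − 6q_i − Σ_{j≠i} q_j = 0.
In a symmetric equilibrium every firm chooses the same q, so Σ_{j≠i} q_j = 2q. The condition becomes 239.7 − 8q = 0, giving q = 239.7/8 = 29.9625.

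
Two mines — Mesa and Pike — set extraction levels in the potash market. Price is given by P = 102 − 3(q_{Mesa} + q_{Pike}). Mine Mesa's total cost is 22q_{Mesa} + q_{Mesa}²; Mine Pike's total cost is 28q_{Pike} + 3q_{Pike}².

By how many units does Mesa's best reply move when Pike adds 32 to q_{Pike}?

Mine Mesa's profit: π = q_{Mesa}(102 − 3(q_{Mesa} + q_{Pike})) − 22q_{Mesa} − q_{Mesa}².
∂π/∂q_{Mesa} = 80 − 8q_{Mesa} − 3q_{Pike} = 0, so q_{Mesa} = 10 − 0.375q_{Pike}.
The reaction-function slope is −0.375, so a 32-unit rise in q_{Pike} moves q_{Mesa} by −0.375 × 32 = −12. Mesa's best response falls — the actions are strategic substitutes.

-12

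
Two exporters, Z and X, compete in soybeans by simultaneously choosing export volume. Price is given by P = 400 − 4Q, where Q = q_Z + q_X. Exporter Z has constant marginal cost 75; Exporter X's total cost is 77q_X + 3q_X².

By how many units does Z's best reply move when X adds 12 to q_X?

-6

Exporter Z's profit: π = q_Z(400 − 4(q_Z + q_X)) − 75q_Z.
∂π/∂q_Z = 325 − 8q_Z − 4q_X = 0, so q_Z = 40.625 − 0.5q_X.
The reaction-function slope is −0.5, so a 12-unit rise in q_X moves q_Z by −0.5 × 12 = −6. Z's best response falls — the actions are strategic substitutes.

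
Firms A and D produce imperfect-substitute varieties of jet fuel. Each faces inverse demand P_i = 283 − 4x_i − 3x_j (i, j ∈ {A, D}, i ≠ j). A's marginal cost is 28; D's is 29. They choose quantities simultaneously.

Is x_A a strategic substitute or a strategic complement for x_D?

strategic substitutes

Firm A's profit: π = x_A(283 − 4x_A − 3x_D) − 28x_A.
∂π/∂x_A = 255 − 8x_A − 3x_D = 0 ⇒ x_A = 31.875 − 0.375x_D.
The best-response slope dx_A/dx_D = −0.375 < 0: the reaction function is downward-sloping, so the choices are strategic substitutes.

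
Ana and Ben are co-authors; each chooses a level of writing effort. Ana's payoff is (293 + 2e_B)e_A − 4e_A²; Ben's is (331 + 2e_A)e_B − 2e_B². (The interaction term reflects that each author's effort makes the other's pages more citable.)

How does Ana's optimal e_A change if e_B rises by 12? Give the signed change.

3

Expanding Ana's payoff: 293e_A + 2e_Be_A − 4e_A².
∂π/∂e_A = 293 + 2e_B − 8e_A = 0, so e_A = 36.625 + 0.25e_B.
The reaction-function slope is 0.25, so a 12-unit rise in e_B moves e_A by 0.25 × 12 = 3. Ana's best response rises — the actions are strategic complements.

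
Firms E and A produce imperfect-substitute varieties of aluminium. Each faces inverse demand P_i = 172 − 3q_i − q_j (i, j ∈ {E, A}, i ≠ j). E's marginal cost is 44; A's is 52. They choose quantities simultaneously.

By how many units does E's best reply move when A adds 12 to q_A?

-2

Firm E's profit: π = q_E(172 − 3q_E − q_A) − 44q_E.
∂π/∂q_E = 128 − 6q_E − q_A = 0 ⇒ q_E = 64/3 − (1/6)q_A.
The reaction-function slope is −1/6, so a 12-unit rise in q_A moves q_E by −1/6 × 12 = −2. E's best response falls — the actions are strategic substitutes.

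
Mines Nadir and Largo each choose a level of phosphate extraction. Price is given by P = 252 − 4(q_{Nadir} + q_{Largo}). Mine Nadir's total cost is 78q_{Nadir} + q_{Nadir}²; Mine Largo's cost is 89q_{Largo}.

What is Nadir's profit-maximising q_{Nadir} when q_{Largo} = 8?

14.2

Mine Nadir's profit: π = q_{Nadir}(252 − 4(q_{Nadir} + q_{Largo})) − 78q_{Nadir} − q_{Nadir}².
∂π/∂q_{Nadir} = 174 − 10q_{Nadir} − 4q_{Largo} = 0, so q_{Nadir} = 17.4 − 0.4q_{Largo}.
At q_{Largo} = 8: q_{Nadir} = 17.4 − 0.4·8 = 14.2.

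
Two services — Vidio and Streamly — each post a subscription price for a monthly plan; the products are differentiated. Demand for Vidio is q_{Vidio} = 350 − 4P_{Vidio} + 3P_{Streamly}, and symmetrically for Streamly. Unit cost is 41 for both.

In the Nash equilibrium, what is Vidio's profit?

Vidio's profit: π = (P_{Vidio} − 41)(350 − 4P_{Vidio} + 3P_{Streamly}).
∂π/∂P_{Vidio} = 514 − 8P_{Vidio} + 3P_{Streamly} = 0 ⇒ P_{Vidio} = 64.25 + 0.375P_{Streamly}.
Setting P_{Vidio} = P_{Streamly} in the reaction function: P_{Vidio} = 64.25 + 0.375P_{Vidio}, so P_{Vidio} = 64.25 / 0.625 = 102.8.
q_{Vidio} = 350 − 4·102.8 + 3·102.8 = 247.2.
Profit = (102.8 − 41)·247.2 = 15276.96.

15276.96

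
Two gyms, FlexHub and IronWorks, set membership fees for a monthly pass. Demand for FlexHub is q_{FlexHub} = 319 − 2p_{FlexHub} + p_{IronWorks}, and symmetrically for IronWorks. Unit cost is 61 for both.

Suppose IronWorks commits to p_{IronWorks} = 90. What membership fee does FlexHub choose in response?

FlexHub's profit: π = (p_{FlexHub} − 61)(319 − 2p_{FlexHub} + p_{IronWorks}).
∂π/∂p_{FlexHub} = 441 − 4p_{FlexHub} + p_{IronWorks} = 0 ⇒ p_{FlexHub} = 110.25 + 0.25p_{IronWorks}.
At p_{IronWorks} = 90: p_{FlexHub} = 110.25 + 0.25·90 = 132.75.

132.75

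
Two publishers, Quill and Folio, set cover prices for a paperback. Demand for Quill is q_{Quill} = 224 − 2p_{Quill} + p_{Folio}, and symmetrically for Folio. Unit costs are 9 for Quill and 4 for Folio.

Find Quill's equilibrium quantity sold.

142

Quill's profit: π = (p_{Quill} − 9)(224 − 2p_{Quill} + p_{Folio}).
∂π/∂p_{Quill} = 242 − 4p_{Quill} + p_{Folio} = 0 ⇒ p_{Quill} = 60.5 + 0.25p_{Folio}.
Similarly p_{Folio} = 58 + 0.25p_{Quill}.
Solving the two reaction functions simultaneously: (1 − (0.25)(0.25))p_{Quill} = 60.5 + 0.25·58, so 0.9375p_{Quill} = 75 and p_{Quill} = 80.
Then p_{Folio} = 58 + 0.25·80 = 78.
q_{Quill} = 224 − 2·80 + 78 = 142.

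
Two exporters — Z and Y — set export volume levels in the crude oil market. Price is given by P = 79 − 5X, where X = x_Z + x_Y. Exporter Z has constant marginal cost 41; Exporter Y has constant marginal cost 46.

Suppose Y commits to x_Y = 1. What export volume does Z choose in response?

3.3

Exporter Z's profit: π = x_Z(79 − 5(x_Z + x_Y)) − 41x_Z.
∂π/∂x_Z = 38 − 10x_Z − 5x_Y = 0, so x_Z = 3.8 − 0.5x_Y.
At x_Y = 1: x_Z = 3.8 − 0.5·1 = 3.3.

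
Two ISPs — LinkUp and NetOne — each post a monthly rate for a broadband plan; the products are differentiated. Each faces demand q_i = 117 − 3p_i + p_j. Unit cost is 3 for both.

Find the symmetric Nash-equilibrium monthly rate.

LinkUp's profit: π = (p_{LinkUp} − 3)(117 − 3p_{LinkUp} + p_{NetOne}).
∂π/∂p_{LinkUp} = 126 − 6p_{LinkUp} + p_{NetOne} = 0 ⇒ p_{LinkUp} = 21 + (1/6)p_{NetOne}.
Setting p_{LinkUp} = p_{NetOne} in the reaction function: p_{LinkUp} = 21 + (1/6)p_{LinkUp}, so p_{LinkUp} = 21 / (5/6) = 25.2.

25.2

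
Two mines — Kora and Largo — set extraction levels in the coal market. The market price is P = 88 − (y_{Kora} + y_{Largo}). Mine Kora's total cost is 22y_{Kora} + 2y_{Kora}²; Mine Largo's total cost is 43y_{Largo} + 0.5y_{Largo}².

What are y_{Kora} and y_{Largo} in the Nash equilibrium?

Mine Kora's profit: π = y_{Kora}(88 − (y_{Kora} + y_{Largo})) − 22y_{Kora} − 2y_{Kora}².
∂π/∂y_{Kora} = 66 − 6y_{Kora} − y_{Largo} = 0, so y_{Kora} = 11 − (1/6)y_{Largo}.
For Largo: ∂π/∂y_{Largo} = 45 − 3y_{Largo} − y_{Kora} = 0 ⇒ y_{Largo} = 15 − (1/3)y_{Kora}.
Plugging y_{Largo} into Kora's best response: y_{Kora} = 11 − (1/6)(15 − (1/3)y_{Kora}) ⇒ (17/18)y_{Kora} = 8.5, so y_{Kora} = 9.
Then y_{Largo} = 15 − (1/3)·9 = 12.

9, 12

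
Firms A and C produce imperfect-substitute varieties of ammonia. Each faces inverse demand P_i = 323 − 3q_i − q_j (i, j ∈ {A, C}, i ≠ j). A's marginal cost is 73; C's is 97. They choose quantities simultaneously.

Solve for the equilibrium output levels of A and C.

36.4, 31.6

Firm A's profit: π = q_A(323 − 3q_A − q_C) − 73q_A.
∂π/∂q_A = 250 − 6q_A − q_C = 0 ⇒ q_A = 125/3 − (1/6)q_C.
Similarly q_C = 113/3 − (1/6)q_A.
Substituting the second reaction function into the first: q_A = 125/3 − (1/6)(113/3 − (1/6)q_A), which gives (35/36)q_A = 637/18 ⇒ q_A = 36.4.
Then q_C = 113/3 − (1/6)·36.4 = 31.6.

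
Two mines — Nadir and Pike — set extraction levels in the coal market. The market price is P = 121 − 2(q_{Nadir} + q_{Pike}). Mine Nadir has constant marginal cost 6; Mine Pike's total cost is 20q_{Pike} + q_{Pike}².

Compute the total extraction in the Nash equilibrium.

Mine Nadir's profit: π = q_{Nadir}(121 − 2(q_{Nadir} + q_{Pike})) − 6q_{Nadir}.
∂π/∂q_{Nadir} = 115 − 4q_{Nadir} − 2q_{Pike} = 0, so q_{Nadir} = 28.75 − 0.5q_{Pike}.
For Pike: ∂π/∂q_{Pike} = 101 − 6q_{Pike} − 2q_{Nadir} = 0 ⇒ q_{Pike} = 101/6 − (1/3)q_{Nadir}.
Plugging q_{Pike} into Nadir's best response: q_{Nadir} = 28.75 − 0.5(101/6 − (1/3)q_{Nadir}) ⇒ (5/6)q_{Nadir} = 61/3, so q_{Nadir} = 24.4.
Then q_{Pike} = 101/6 − (1/3)·24.4 = 8.7.
Total extraction: 24.4 + 8.7 = 33.1.

33.1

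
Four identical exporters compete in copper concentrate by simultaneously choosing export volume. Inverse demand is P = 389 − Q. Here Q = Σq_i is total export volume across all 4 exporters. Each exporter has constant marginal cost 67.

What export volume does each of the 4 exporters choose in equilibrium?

A representative exporter's profit is π_i = q_i(389 − Q) − 67q_i, with Q = q_i + Σ_{j≠i} q_j.
First-order condition: 322 − 2q_i − Σ_{j≠i} q_j = 0.
With identical exporters, set every q_j = q: then 322 − 2q − 3q = 0, i.e. q = 322/5 = 64.4.

64.4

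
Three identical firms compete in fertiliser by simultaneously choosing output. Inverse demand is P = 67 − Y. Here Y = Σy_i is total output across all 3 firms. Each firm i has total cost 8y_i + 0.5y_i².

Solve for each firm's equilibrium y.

11.8

A representative firm's profit is π_i = y_i(67 − Y) − 8y_i − 0.5y_i², with Y = y_i + Σ_{j≠i} y_j.
First-order condition: 59 − 3y_i − Σ_{j≠i} y_j = 0.
Imposing symmetry (y_j = y for all j) turns Σ_{j≠i} y_j into 2y, so 59 = 5y and y = 11.8.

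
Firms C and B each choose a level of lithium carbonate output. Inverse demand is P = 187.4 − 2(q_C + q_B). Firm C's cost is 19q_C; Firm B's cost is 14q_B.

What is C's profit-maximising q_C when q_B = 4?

40.1

Firm C's profit: π = q_C(187.4 − 2(q_C + q_B)) − 19q_C.
∂π/∂q_C = 168.4 − 4q_C − 2q_B = 0, so q_C = 42.1 − 0.5q_B.
At q_B = 4: q_C = 42.1 − 0.5·4 = 40.1.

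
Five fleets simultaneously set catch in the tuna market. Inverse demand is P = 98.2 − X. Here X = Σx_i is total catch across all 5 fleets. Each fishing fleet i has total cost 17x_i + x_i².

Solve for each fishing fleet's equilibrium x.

A representative fishing fleet's profit is π_i = x_i(98.2 − X) − 17x_i − x_i², with X = x_i + Σ_{j≠i} x_j.
First-order condition: 81.2 − 4x_i − Σ_{j≠i} x_j = 0.
In a symmetric equilibrium every fishing fleet chooses the same x, so Σ_{j≠i} x_j = 4x. The condition becomes 81.2 − 8x = 0, giving x = 81.2/8 = 10.15.

10.15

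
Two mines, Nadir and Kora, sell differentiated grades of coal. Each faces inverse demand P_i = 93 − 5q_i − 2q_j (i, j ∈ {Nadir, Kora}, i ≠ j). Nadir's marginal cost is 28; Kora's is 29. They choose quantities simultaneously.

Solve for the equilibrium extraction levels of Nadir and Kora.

Mine Nadir's profit: π = q_{Nadir}(93 − 5q_{Nadir} − 2q_{Kora}) − 28q_{Nadir}.
∂π/∂q_{Nadir} = 65 − 10q_{Nadir} − 2q_{Kora} = 0 ⇒ q_{Nadir} = 6.5 − 0.2q_{Kora}.
Similarly q_{Kora} = 6.4 − 0.2q_{Nadir}.
Substituting the second reaction function into the first: q_{Nadir} = 6.5 − 0.2(6.4 − 0.2q_{Nadir}), which gives 0.96q_{Nadir} = 5.22 ⇒ q_{Nadir} = 5.4375.
Then q_{Kora} = 6.4 − 0.2·5.4375 = 5.3125.

5.4375, 5.3125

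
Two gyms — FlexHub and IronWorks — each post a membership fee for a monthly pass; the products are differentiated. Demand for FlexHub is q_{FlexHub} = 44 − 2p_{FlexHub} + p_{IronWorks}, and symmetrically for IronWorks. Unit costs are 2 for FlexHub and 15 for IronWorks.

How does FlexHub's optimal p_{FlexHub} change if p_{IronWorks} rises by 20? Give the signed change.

5

FlexHub's profit: π = (p_{FlexHub} − 2)(44 − 2p_{FlexHub} + p_{IronWorks}).
∂π/∂p_{FlexHub} = 48 − 4p_{FlexHub} + p_{IronWorks} = 0 ⇒ p_{FlexHub} = 12 + 0.25p_{IronWorks}.
The reaction-function slope is 0.25, so a 20-unit rise in p_{IronWorks} moves p_{FlexHub} by 0.25 × 20 = 5. FlexHub's best response rises — the actions are strategic complements.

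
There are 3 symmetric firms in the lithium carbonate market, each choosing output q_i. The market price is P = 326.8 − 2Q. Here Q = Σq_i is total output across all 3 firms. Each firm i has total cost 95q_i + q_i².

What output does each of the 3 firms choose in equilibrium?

A representative firm's profit is π_i = q_i(326.8 − 2Q) − 95q_i − q_i², with Q = q_i + Σ_{j≠i} q_j.
First-order condition: 231.8 − 6q_i − 2Σ_{j≠i} q_j = 0.
With identical firms, set every q_j = q: then 231.8 − 6q − 4q = 0, i.e. q = 231.8/10 = 23.18.

23.18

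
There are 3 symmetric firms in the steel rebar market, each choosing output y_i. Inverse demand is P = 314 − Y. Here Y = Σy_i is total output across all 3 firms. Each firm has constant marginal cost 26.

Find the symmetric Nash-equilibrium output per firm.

72

A representative firm's profit is π_i = y_i(314 − Y) − 26y_i, with Y = y_i + Σ_{j≠i} y_j.
First-order condition: 288 − 2y_i − Σ_{j≠i} y_j = 0.
With identical firms, set every y_j = y: then 288 − 2y − 2y = 0, i.e. y = 288/4 = 72.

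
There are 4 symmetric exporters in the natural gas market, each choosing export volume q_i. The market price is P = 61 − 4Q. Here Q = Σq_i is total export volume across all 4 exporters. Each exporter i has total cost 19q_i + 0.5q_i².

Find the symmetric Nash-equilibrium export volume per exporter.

A representative exporter's profit is π_i = q_i(61 − 4Q) − 19q_i − 0.5q_i², with Q = q_i + Σ_{j≠i} q_j.
First-order condition: 42 − 9q_i − 4Σ_{j≠i} q_j = 0.
Imposing symmetry (q_j = q for all j) turns Σ_{j≠i} q_j into 3q, so 42 = 21q and q = 2.

2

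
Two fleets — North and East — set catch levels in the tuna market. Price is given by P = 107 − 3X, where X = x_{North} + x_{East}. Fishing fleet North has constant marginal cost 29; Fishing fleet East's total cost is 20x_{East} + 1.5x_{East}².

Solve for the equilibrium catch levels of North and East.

Fishing fleet North's profit: π = x_{North}(107 − 3(x_{North} + x_{East})) − 29x_{North}.
∂π/∂x_{North} = 78 − 6x_{North} − 3x_{East} = 0, so x_{North} = 13 − 0.5x_{East}.
For East: ∂π/∂x_{East} = 87 − 9x_{East} − 3x_{North} = 0 ⇒ x_{East} = 29/3 − (1/3)x_{North}.
Substituting the second reaction function into the first: x_{North} = 13 − 0.5(29/3 − (1/3)x_{North}), which gives (5/6)x_{North} = 49/6 ⇒ x_{North} = 9.8.
Then x_{East} = 29/3 − (1/3)·9.8 = 6.4.

9.8, 6.4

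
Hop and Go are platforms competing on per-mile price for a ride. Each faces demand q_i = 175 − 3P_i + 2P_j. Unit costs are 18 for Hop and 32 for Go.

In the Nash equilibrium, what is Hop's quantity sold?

125.625

Hop's profit: π = (P_{Hop} − 18)(175 − 3P_{Hop} + 2P_{Go}).
∂π/∂P_{Hop} = 229 − 6P_{Hop} + 2P_{Go} = 0 ⇒ P_{Hop} = 229/6 + (1/3)P_{Go}.
Similarly P_{Go} = 271/6 + (1/3)P_{Hop}.
Plugging P_{Go} into Hop's best response: P_{Hop} = 229/6 + (1/3)(271/6 + (1/3)P_{Hop}) ⇒ (8/9)P_{Hop} = 479/9, so P_{Hop} = 59.875.
Then P_{Go} = 271/6 + (1/3)·59.875 = 65.125.
q_{Hop} = 175 − 3·59.875 + 2·65.125 = 125.625.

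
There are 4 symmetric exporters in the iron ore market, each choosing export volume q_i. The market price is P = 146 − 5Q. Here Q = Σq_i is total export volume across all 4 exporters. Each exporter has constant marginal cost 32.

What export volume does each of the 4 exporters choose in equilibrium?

A representative exporter's profit is π_i = q_i(146 − 5Q) − 32q_i, with Q = q_i + Σ_{j≠i} q_j.
First-order condition: 114 − 10q_i − 5Σ_{j≠i} q_j = 0.
In a symmetric equilibrium every exporter chooses the same q, so Σ_{j≠i} q_j = 3q. The condition becomes 114 − 25q = 0, giving q = 114/25 = 4.56.

4.56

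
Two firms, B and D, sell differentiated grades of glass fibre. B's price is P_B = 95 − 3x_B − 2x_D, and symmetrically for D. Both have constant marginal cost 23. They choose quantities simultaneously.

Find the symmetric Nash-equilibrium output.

9

Firm B's profit: π = x_B(95 − 3x_B − 2x_D) − 23x_B.
∂π/∂x_B = 72 − 6x_B − 2x_D = 0 ⇒ x_B = 12 − (1/3)x_D.
By symmetry x_D = x_B; substituting into the reaction function, (4/3)x_B = 12 and x_B = 9.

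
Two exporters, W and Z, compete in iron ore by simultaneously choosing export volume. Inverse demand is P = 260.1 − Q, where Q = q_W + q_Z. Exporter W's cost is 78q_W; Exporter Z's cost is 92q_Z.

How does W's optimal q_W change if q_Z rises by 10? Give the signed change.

Exporter W's profit: π = q_W(260.1 − (q_W + q_Z)) − 78q_W.
∂π/∂q_W = 182.1 − 2q_W − q_Z = 0, so q_W = 91.05 − 0.5q_Z.
The reaction-function slope is −0.5, so a 10-unit rise in q_Z moves q_W by −0.5 × 10 = −5. W's best response falls — the actions are strategic substitutes.

-5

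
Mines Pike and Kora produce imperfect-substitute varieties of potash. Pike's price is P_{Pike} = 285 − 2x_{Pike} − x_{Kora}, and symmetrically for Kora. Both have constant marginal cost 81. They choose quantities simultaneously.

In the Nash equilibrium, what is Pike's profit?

Mine Pike's profit: π = x_{Pike}(285 − 2x_{Pike} − x_{Kora}) − 81x_{Pike}.
∂π/∂x_{Pike} = 204 − 4x_{Pike} − x_{Kora} = 0 ⇒ x_{Pike} = 51 − 0.25x_{Kora}.
Setting x_{Pike} = x_{Kora} in the reaction function: x_{Pike} = 51 − 0.25x_{Pike}, so x_{Pike} = 51 / 1.25 = 40.8.
P_{Pike} = 285 − 2·40.8 − 40.8 = 162.6.
Profit = (162.6 − 81)·40.8 = 3329.28.

3329.28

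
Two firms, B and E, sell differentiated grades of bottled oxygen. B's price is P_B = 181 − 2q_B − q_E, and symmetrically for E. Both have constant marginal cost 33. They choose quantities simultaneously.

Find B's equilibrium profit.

Firm B's profit: π = q_B(181 − 2q_B − q_E) − 33q_B.
∂π/∂q_B = 148 − 4q_B − q_E = 0 ⇒ q_B = 37 − 0.25q_E.
Setting q_B = q_E in the reaction function: q_B = 37 − 0.25q_B, so q_B = 37 / 1.25 = 29.6.
P_B = 181 − 2·29.6 − 29.6 = 92.2.
Profit = (92.2 − 33)·29.6 = 1752.32.

1752.32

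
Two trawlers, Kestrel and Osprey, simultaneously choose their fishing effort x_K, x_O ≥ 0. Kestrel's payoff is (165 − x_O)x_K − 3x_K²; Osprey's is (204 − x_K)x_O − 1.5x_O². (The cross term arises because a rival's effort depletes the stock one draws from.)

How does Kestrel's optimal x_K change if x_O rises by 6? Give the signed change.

Expanding Kestrel's payoff: 165x_K − x_Ox_K − 3x_K².
∂π/∂x_K = 165 − x_O − 6x_K = 0, so x_K = 27.5 − (1/6)x_O.
The reaction-function slope is −1/6, so a 6-unit rise in x_O moves x_K by −1/6 × 6 = −1. Kestrel's best response falls — the actions are strategic substitutes.

-1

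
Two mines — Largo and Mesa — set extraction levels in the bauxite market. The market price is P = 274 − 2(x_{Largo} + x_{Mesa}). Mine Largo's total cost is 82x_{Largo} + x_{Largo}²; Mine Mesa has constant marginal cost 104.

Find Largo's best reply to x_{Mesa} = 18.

Mine Largo's profit: π = x_{Largo}(274 − 2(x_{Largo} + x_{Mesa})) − 82x_{Largo} − x_{Largo}².
∂π/∂x_{Largo} = 192 − 6x_{Largo} − 2x_{Mesa} = 0, so x_{Largo} = 32 − (1/3)x_{Mesa}.
At x_{Mesa} = 18: x_{Largo} = 32 − (1/3)·18 = 26.

26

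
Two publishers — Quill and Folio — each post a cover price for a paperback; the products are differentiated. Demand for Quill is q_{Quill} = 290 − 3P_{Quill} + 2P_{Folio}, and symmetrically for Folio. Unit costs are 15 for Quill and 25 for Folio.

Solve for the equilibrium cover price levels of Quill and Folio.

85.625, 89.375

Quill's profit: π = (P_{Quill} − 15)(290 − 3P_{Quill} + 2P_{Folio}).
∂π/∂P_{Quill} = 335 − 6P_{Quill} + 2P_{Folio} = 0 ⇒ P_{Quill} = 335/6 + (1/3)P_{Folio}.
Similarly P_{Folio} = 365/6 + (1/3)P_{Quill}.
Solving the two reaction functions simultaneously: (1 − (1/3)(1/3))P_{Quill} = 335/6 + (1/3)·(365/6), so (8/9)P_{Quill} = 685/9 and P_{Quill} = 85.625.
Then P_{Folio} = 365/6 + (1/3)·85.625 = 89.375.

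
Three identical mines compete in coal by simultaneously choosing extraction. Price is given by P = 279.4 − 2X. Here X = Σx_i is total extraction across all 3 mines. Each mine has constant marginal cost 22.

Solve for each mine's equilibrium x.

32.175

A representative mine's profit is π_i = x_i(279.4 − 2X) − 22x_i, with X = x_i + Σ_{j≠i} x_j.
First-order condition: 257.4 − 4x_i − 2Σ_{j≠i} x_j = 0.
With identical mines, set every x_j = x: then 257.4 − 4x − 4x = 0, i.e. x = 257.4/8 = 32.175.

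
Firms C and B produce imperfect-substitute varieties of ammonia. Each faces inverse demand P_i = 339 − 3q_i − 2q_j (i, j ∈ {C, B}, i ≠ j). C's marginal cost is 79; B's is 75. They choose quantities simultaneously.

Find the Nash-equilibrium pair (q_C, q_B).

32.25, 33.25

Firm C's profit: π = q_C(339 − 3q_C − 2q_B) − 79q_C.
∂π/∂q_C = 260 − 6q_C − 2q_B = 0 ⇒ q_C = 130/3 − (1/3)q_B.
Similarly q_B = 44 − (1/3)q_C.
Plugging q_B into C's best response: q_C = 130/3 − (1/3)(44 − (1/3)q_C) ⇒ (8/9)q_C = 86/3, so q_C = 32.25.
Then q_B = 44 − (1/3)·32.25 = 33.25.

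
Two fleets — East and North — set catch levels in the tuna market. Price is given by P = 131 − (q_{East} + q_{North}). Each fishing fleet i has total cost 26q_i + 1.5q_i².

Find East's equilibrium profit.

765.625

Fishing fleet East's profit: π = q_{East}(131 − (q_{East} + q_{North})) − 26q_{East} − 1.5q_{East}².
∂π/∂q_{East} = 105 − 5q_{East} − q_{North} = 0, so q_{East} = 21 − 0.2q_{North}.
The game is symmetric, so in equilibrium q_{North} = q_{East}: the reaction function gives 1.2q_{East} = 21, hence q_{East} = 17.5.
Price P = 131 − 35 = 96.
East's profit: (96 − 26)·17.5 − 1.5(17.5)² = 765.625.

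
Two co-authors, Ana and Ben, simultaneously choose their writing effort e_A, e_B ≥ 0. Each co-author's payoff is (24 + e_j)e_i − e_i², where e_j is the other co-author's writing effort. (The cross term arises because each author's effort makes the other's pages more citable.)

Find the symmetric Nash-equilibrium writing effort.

Ana's payoff is (24 + e_B)e_A − e_A².
∂π/∂e_A = 24 + e_B − 2e_A = 0, so e_A = 12 + 0.5e_B.
Setting e_A = e_B in the reaction function: e_A = 12 + 0.5e_A, so e_A = 12 / 0.5 = 24.

24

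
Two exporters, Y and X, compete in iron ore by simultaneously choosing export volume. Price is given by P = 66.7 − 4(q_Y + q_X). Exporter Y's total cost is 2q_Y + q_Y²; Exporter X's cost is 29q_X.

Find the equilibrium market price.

36.3875

Exporter Y's profit: π = q_Y(66.7 − 4(q_Y + q_X)) − 2q_Y − q_Y².
∂π/∂q_Y = 64.7 − 10q_Y − 4q_X = 0, so q_Y = 6.47 − 0.4q_X.
For X: ∂π/∂q_X = 37.7 − 8q_X − 4q_Y = 0 ⇒ q_X = 4.7125 − 0.5q_Y.
Substituting the second reaction function into the first: q_Y = 6.47 − 0.4(4.7125 − 0.5q_Y), which gives 0.8q_Y = 4.585 ⇒ q_Y = 917/160.
Then q_X = 4.7125 − 0.5·(917/160) = 591/320.
Equilibrium price: P = 66.7 − 4·(485/64) = 36.3875.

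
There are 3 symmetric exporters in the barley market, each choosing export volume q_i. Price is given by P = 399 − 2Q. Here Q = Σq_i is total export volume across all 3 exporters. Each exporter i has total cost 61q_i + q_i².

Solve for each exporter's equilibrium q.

A representative exporter's profit is π_i = q_i(399 − 2Q) − 61q_i − q_i², with Q = q_i + Σ_{j≠i} q_j.
First-order condition: 338 − 6q_i − 2Σ_{j≠i} q_j = 0.
In a symmetric equilibrium every exporter chooses the same q, so Σ_{j≠i} q_j = 2q. The condition becomes 338 − 10q = 0, giving q = 338/10 = 33.8.

33.8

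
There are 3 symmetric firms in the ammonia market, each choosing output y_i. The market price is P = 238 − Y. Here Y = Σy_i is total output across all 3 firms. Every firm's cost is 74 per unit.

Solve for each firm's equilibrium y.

A representative firm's profit is π_i = y_i(238 − Y) − 74y_i, with Y = y_i + Σ_{j≠i} y_j.
First-order condition: 164 − 2y_i − Σ_{j≠i} y_j = 0.
Imposing symmetry (y_j = y for all j) turns Σ_{j≠i} y_j into 2y, so 164 = 4y and y = 41.

41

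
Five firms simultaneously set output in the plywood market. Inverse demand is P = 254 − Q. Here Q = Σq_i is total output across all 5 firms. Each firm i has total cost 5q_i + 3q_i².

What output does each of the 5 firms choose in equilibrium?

20.75

A representative firm's profit is π_i = q_i(254 − Q) − 5q_i − 3q_i², with Q = q_i + Σ_{j≠i} q_j.
First-order condition: 249 − 8q_i − Σ_{j≠i} q_j = 0.
With identical firms, set every q_j = q: then 249 − 8q − 4q = 0, i.e. q = 249/12 = 20.75.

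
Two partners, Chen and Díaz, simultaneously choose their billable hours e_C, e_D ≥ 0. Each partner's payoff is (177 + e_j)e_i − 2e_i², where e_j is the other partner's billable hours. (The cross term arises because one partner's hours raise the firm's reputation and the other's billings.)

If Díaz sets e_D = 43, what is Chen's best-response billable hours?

55

Chen's payoff is (177 + e_D)e_C − 2e_C².
∂π/∂e_C = 177 + e_D − 4e_C = 0, so e_C = 44.25 + 0.25e_D.
At e_D = 43: e_C = 44.25 + 0.25·43 = 55.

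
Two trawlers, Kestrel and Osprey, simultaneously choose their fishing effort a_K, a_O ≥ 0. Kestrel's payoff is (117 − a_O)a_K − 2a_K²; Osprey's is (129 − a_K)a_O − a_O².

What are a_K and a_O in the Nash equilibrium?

15, 57

Expanding Kestrel's payoff: 117a_K − a_Oa_K − 2a_K².
∂π/∂a_K = 117 − a_O − 4a_K = 0, so a_K = 29.25 − 0.25a_O.
Likewise for Osprey: a_O = 64.5 − 0.5a_K.
Solving the two reaction functions simultaneously: (1 − (−0.25)(−0.5))a_K = 29.25 − 0.25·64.5, so 0.875a_K = 13.125 and a_K = 15.
Then a_O = 64.5 − 0.5·15 = 57.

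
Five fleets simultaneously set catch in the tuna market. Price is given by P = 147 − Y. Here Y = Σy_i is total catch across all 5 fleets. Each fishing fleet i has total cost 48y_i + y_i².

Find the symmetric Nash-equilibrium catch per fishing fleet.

A representative fishing fleet's profit is π_i = y_i(147 − Y) − 48y_i − y_i², with Y = y_i + Σ_{j≠i} y_j.
First-order condition: 99 − 4y_i − Σ_{j≠i} y_j = 0.
In a symmetric equilibrium every fishing fleet chooses the same y, so Σ_{j≠i} y_j = 4y. The condition becomes 99 − 8y = 0, giving y = 99/8 = 12.375.

12.375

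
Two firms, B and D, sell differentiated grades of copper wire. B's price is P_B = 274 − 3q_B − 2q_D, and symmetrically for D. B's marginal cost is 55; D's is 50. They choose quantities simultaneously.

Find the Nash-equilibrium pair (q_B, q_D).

27.0625, 28.3125

Firm B's profit: π = q_B(274 − 3q_B − 2q_D) − 55q_B.
∂π/∂q_B = 219 − 6q_B − 2q_D = 0 ⇒ q_B = 36.5 − (1/3)q_D.
Similarly q_D = 112/3 − (1/3)q_B.
Plugging q_D into B's best response: q_B = 36.5 − (1/3)(112/3 − (1/3)q_B) ⇒ (8/9)q_B = 433/18, so q_B = 27.0625.
Then q_D = 112/3 − (1/3)·27.0625 = 28.3125.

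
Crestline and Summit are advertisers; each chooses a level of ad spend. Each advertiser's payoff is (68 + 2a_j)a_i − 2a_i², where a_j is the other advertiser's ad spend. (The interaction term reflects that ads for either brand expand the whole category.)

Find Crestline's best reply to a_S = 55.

44.5

Crestline's payoff is (68 + 2a_S)a_C − 2a_C².
∂π/∂a_C = 68 + 2a_S − 4a_C = 0, so a_C = 17 + 0.5a_S.
At a_S = 55: a_C = 17 + 0.5·55 = 44.5.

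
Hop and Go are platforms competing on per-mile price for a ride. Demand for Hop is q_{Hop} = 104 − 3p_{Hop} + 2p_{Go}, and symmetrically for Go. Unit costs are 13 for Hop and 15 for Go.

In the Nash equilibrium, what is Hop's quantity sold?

69.375

Hop's profit: π = (p_{Hop} − 13)(104 − 3p_{Hop} + 2p_{Go}).
∂π/∂p_{Hop} = 143 − 6p_{Hop} + 2p_{Go} = 0 ⇒ p_{Hop} = 143/6 + (1/3)p_{Go}.
Similarly p_{Go} = 149/6 + (1/3)p_{Hop}.
Substituting the second reaction function into the first: p_{Hop} = 143/6 + (1/3)(149/6 + (1/3)p_{Hop}), which gives (8/9)p_{Hop} = 289/9 ⇒ p_{Hop} = 36.125.
Then p_{Go} = 149/6 + (1/3)·36.125 = 36.875.
q_{Hop} = 104 − 3·36.125 + 2·36.875 = 69.375.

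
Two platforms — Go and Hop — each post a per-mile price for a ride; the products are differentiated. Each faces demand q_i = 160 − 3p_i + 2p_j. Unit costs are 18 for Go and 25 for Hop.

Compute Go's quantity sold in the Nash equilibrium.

110.4375

Go's profit: π = (p_{Go} − 18)(160 − 3p_{Go} + 2p_{Hop}).
∂π/∂p_{Go} = 214 − 6p_{Go} + 2p_{Hop} = 0 ⇒ p_{Go} = 107/3 + (1/3)p_{Hop}.
Similarly p_{Hop} = 235/6 + (1/3)p_{Go}.
Plugging p_{Hop} into Go's best response: p_{Go} = 107/3 + (1/3)(235/6 + (1/3)p_{Go}) ⇒ (8/9)p_{Go} = 877/18, so p_{Go} = 54.8125.
Then p_{Hop} = 235/6 + (1/3)·54.8125 = 57.4375.
q_{Go} = 160 − 3·54.8125 + 2·57.4375 = 110.4375.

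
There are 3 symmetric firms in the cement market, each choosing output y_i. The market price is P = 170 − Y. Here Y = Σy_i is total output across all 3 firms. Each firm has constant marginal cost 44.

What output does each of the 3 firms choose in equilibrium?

31.5

A representative firm's profit is π_i = y_i(170 − Y) − 44y_i, with Y = y_i + Σ_{j≠i} y_j.
First-order condition: 126 − 2y_i − Σ_{j≠i} y_j = 0.
With identical firms, set every y_j = y: then 126 − 2y − 2y = 0, i.e. y = 126/4 = 31.5.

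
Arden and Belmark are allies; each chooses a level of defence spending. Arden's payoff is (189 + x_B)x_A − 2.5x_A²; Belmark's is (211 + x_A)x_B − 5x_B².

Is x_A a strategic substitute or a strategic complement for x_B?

Expanding Arden's payoff: 189x_A + x_Bx_A − 2.5x_A².
∂π/∂x_A = 189 + x_B − 5x_A = 0, so x_A = 37.8 + 0.2x_B.
The best-response slope dx_A/dx_B = 0.2 > 0: the reaction function is upward-sloping, so the choices are strategic complements.

strategic complements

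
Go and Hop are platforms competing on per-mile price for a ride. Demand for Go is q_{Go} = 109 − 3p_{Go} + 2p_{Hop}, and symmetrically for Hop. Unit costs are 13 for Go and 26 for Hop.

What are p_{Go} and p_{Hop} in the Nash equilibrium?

39.4375, 44.3125

Go's profit: π = (p_{Go} − 13)(109 − 3p_{Go} + 2p_{Hop}).
∂π/∂p_{Go} = 148 − 6p_{Go} + 2p_{Hop} = 0 ⇒ p_{Go} = 74/3 + (1/3)p_{Hop}.
Similarly p_{Hop} = 187/6 + (1/3)p_{Go}.
Substituting the second reaction function into the first: p_{Go} = 74/3 + (1/3)(187/6 + (1/3)p_{Go}), which gives (8/9)p_{Go} = 631/18 ⇒ p_{Go} = 39.4375.
Then p_{Hop} = 187/6 + (1/3)·39.4375 = 44.3125.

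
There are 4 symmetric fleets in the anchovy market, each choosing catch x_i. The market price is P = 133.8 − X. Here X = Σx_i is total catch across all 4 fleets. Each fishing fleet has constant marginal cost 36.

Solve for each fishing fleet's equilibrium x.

A representative fishing fleet's profit is π_i = x_i(133.8 − X) − 36x_i, with X = x_i + Σ_{j≠i} x_j.
First-order condition: 97.8 − 2x_i − Σ_{j≠i} x_j = 0.
With identical fishing fleets, set every x_j = x: then 97.8 − 2x − 3x = 0, i.e. x = 97.8/5 = 19.56.

19.56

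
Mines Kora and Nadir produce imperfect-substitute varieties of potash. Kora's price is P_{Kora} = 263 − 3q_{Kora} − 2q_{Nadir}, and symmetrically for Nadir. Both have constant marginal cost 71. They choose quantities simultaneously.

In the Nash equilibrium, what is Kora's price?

Mine Kora's profit: π = q_{Kora}(263 − 3q_{Kora} − 2q_{Nadir}) − 71q_{Kora}.
∂π/∂q_{Kora} = 192 − 6q_{Kora} − 2q_{Nadir} = 0 ⇒ q_{Kora} = 32 − (1/3)q_{Nadir}.
The game is symmetric, so in equilibrium q_{Nadir} = q_{Kora}: the reaction function gives (4/3)q_{Kora} = 32, hence q_{Kora} = 24.
P_{Kora} = 263 − 3·24 − 2·24 = 143.

143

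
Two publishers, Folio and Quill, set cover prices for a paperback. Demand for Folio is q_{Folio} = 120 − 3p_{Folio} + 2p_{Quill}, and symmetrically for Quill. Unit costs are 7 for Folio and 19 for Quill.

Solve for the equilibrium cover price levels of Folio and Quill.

37.5, 42

Folio's profit: π = (p_{Folio} − 7)(120 − 3p_{Folio} + 2p_{Quill}).
∂π/∂p_{Folio} = 141 − 6p_{Folio} + 2p_{Quill} = 0 ⇒ p_{Folio} = 23.5 + (1/3)p_{Quill}.
Similarly p_{Quill} = 29.5 + (1/3)p_{Folio}.
Plugging p_{Quill} into Folio's best response: p_{Folio} = 23.5 + (1/3)(29.5 + (1/3)p_{Folio}) ⇒ (8/9)p_{Folio} = 100/3, so p_{Folio} = 37.5.
Then p_{Quill} = 29.5 + (1/3)·37.5 = 42.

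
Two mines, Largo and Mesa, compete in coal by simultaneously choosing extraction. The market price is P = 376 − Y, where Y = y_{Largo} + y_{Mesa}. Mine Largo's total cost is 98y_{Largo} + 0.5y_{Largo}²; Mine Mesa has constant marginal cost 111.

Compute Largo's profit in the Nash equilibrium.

Mine Largo's profit: π = y_{Largo}(376 − (y_{Largo} + y_{Mesa})) − 98y_{Largo} − 0.5y_{Largo}².
∂π/∂y_{Largo} = 278 − 3y_{Largo} − y_{Mesa} = 0, so y_{Largo} = 278/3 − (1/3)y_{Mesa}.
For Mesa: ∂π/∂y_{Mesa} = 265 − 2y_{Mesa} − y_{Largo} = 0 ⇒ y_{Mesa} = 132.5 − 0.5y_{Largo}.
Solving the two reaction functions simultaneously: (1 − (−1/3)(−0.5))y_{Largo} = 278/3 − (1/3)·132.5, so (5/6)y_{Largo} = 48.5 and y_{Largo} = 58.2.
Then y_{Mesa} = 132.5 − 0.5·58.2 = 103.4.
Price P = 376 − 161.6 = 214.4.
Largo's profit: (214.4 − 98)·58.2 − 0.5(58.2)² = 5080.86.

5080.86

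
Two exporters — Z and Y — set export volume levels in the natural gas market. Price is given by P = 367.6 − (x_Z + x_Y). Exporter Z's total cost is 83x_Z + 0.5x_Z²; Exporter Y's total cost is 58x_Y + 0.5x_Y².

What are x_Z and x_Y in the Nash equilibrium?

Exporter Z's profit: π = x_Z(367.6 − (x_Z + x_Y)) − 83x_Z − 0.5x_Z².
∂π/∂x_Z = 284.6 − 3x_Z − x_Y = 0, so x_Z = 1423/15 − (1/3)x_Y.
By the same steps for Y: x_Y = 103.2 − (1/3)x_Z.
Solving the two reaction functions simultaneously: (1 − (−1/3)(−1/3))x_Z = 1423/15 − (1/3)·103.2, so (8/9)x_Z = 907/15 and x_Z = 68.025.
Then x_Y = 103.2 − (1/3)·68.025 = 80.525.

68.025, 80.525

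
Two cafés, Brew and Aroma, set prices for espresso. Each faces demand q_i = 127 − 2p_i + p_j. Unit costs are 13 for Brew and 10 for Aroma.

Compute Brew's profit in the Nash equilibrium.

2827.52

Brew's profit: π = (p_{Brew} − 13)(127 − 2p_{Brew} + p_{Aroma}).
∂π/∂p_{Brew} = 153 − 4p_{Brew} + p_{Aroma} = 0 ⇒ p_{Brew} = 38.25 + 0.25p_{Aroma}.
Similarly p_{Aroma} = 36.75 + 0.25p_{Brew}.
Plugging p_{Aroma} into Brew's best response: p_{Brew} = 38.25 + 0.25(36.75 + 0.25p_{Brew}) ⇒ 0.9375p_{Brew} = 47.4375, so p_{Brew} = 50.6.
Then p_{Aroma} = 36.75 + 0.25·50.6 = 49.4.
q_{Brew} = 127 − 2·50.6 + 49.4 = 75.2.
Profit = (50.6 − 13)·75.2 = 2827.52.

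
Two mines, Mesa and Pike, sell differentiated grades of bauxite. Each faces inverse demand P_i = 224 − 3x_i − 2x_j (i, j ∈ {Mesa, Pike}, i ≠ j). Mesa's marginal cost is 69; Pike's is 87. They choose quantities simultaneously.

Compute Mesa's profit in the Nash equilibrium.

Mine Mesa's profit: π = x_{Mesa}(224 − 3x_{Mesa} − 2x_{Pike}) − 69x_{Mesa}.
∂π/∂x_{Mesa} = 155 − 6x_{Mesa} − 2x_{Pike} = 0 ⇒ x_{Mesa} = 155/6 − (1/3)x_{Pike}.
Similarly x_{Pike} = 137/6 − (1/3)x_{Mesa}.
Plugging x_{Pike} into Mesa's best response: x_{Mesa} = 155/6 − (1/3)(137/6 − (1/3)x_{Mesa}) ⇒ (8/9)x_{Mesa} = 164/9, so x_{Mesa} = 20.5.
Then x_{Pike} = 137/6 − (1/3)·20.5 = 16.
P_{Mesa} = 224 − 3·20.5 − 2·16 = 130.5.
Profit = (130.5 − 69)·20.5 = 1260.75.

1260.75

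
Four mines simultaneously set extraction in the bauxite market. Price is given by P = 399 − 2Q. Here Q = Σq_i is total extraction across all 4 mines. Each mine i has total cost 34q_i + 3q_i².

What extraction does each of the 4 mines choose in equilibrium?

A representative mine's profit is π_i = q_i(399 − 2Q) − 34q_i − 3q_i², with Q = q_i + Σ_{j≠i} q_j.
First-order condition: 365 − 10q_i − 2Σ_{j≠i} q_j = 0.
In a symmetric equilibrium every mine chooses the same q, so Σ_{j≠i} q_j = 3q. The condition becomes 365 − 16q = 0, giving q = 365/16 = 22.8125.

22.8125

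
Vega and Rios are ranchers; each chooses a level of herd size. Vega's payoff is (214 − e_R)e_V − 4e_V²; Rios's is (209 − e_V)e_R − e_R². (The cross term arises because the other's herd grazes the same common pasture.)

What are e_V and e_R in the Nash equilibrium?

Expanding Vega's payoff: 214e_V − e_Re_V − 4e_V².
∂π/∂e_V = 214 − e_R − 8e_V = 0, so e_V = 26.75 − 0.125e_R.
Likewise for Rios: e_R = 104.5 − 0.5e_V.
Plugging e_R into Vega's best response: e_V = 26.75 − 0.125(104.5 − 0.5e_V) ⇒ 0.9375e_V = 13.6875, so e_V = 14.6.
Then e_R = 104.5 − 0.5·14.6 = 97.2.

14.6, 97.2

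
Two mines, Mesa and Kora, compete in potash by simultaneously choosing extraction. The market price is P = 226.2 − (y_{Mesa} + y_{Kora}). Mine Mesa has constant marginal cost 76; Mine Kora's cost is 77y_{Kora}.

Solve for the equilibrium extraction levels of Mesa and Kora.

Mine Mesa's profit: π = y_{Mesa}(226.2 − (y_{Mesa} + y_{Kora})) − 76y_{Mesa}.
∂π/∂y_{Mesa} = 150.2 − 2y_{Mesa} − y_{Kora} = 0, so y_{Mesa} = 75.1 − 0.5y_{Kora}.
By the same steps for Kora: y_{Kora} = 74.6 − 0.5y_{Mesa}.
Solving the two reaction functions simultaneously: (1 − (−0.5)(−0.5))y_{Mesa} = 75.1 − 0.5·74.6, so 0.75y_{Mesa} = 37.8 and y_{Mesa} = 50.4.
Then y_{Kora} = 74.6 − 0.5·50.4 = 49.4.

50.4, 49.4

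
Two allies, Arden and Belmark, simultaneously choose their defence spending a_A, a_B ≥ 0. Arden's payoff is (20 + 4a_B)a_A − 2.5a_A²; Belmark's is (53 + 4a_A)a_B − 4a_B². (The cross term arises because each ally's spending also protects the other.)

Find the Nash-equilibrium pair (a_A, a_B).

15.5, 14.375

Expanding Arden's payoff: 20a_A + 4a_Ba_A − 2.5a_A².
∂π/∂a_A = 20 + 4a_B − 5a_A = 0, so a_A = 4 + 0.8a_B.
Likewise for Belmark: a_B = 6.625 + 0.5a_A.
Plugging a_B into Arden's best response: a_A = 4 + 0.8(6.625 + 0.5a_A) ⇒ 0.6a_A = 9.3, so a_A = 15.5.
Then a_B = 6.625 + 0.5·15.5 = 14.375.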